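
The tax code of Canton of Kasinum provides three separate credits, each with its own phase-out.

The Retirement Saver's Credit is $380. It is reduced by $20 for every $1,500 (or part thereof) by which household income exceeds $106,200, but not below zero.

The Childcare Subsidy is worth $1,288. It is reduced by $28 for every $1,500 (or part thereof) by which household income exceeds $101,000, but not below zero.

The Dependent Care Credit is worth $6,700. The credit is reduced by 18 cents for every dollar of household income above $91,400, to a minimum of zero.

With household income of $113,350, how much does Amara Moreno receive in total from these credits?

$4,065

Retirement Saver's Credit: income exceeds $106,200 by $7,150, which is 5 full-or-partial $1,500 increments; reduction = 5 × $20 = $100, leaving $280.
Childcare Subsidy: income exceeds $101,000 by $12,350, which is 9 full-or-partial $1,500 increments; reduction = 9 × $28 = $252, leaving $1,036.
Dependent Care Credit: 18% of the $21,950 excess over $91,400 is $3,951; credit = $6,700 − $3,951 = $2,749.
Total: $280 + $1,036 + $2,749 = $4,065.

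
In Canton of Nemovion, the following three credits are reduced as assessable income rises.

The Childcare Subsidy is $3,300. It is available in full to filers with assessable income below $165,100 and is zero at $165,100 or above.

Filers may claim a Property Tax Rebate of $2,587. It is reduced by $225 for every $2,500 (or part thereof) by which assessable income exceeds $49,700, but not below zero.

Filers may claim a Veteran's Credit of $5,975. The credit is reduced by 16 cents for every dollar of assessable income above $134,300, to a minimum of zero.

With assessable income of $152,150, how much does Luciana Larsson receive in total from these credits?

$6,419

Childcare Subsidy: $152,150 is below the $165,100 cutoff, so the full $3,300 applies.
Property Tax Rebate: income exceeds $49,700 by $102,450 → 41 increments × $225 = $9,225 ≥ base, so the credit is $0.
Veteran's Credit: 16% of the $17,850 excess over $134,300 is $2,856; credit = $5,975 − $2,856 = $3,119.
Total: $3,300 + $0 + $3,119 = $6,419.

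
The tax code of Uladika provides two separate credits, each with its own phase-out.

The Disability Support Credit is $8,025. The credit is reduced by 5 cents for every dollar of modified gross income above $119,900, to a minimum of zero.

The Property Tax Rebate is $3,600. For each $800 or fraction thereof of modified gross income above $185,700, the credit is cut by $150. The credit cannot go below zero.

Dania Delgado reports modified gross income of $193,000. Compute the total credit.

$6,470

Disability Support Credit: 5% of the $73,100 excess over $119,900 is $3,655; credit = $8,025 − $3,655 = $4,370.
Property Tax Rebate: income exceeds $185,700 by $7,300, which is 10 full-or-partial $800 increments; reduction = 10 × $150 = $1,500, leaving $2,100.
Total: $4,370 + $2,100 = $6,470.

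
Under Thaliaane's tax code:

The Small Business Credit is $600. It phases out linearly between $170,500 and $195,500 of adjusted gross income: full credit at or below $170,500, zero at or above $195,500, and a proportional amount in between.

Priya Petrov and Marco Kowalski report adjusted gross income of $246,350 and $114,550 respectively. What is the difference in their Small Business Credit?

$600

Priya ($246,350): Small Business Credit: $246,350 is at or above $195,500, so the credit is $0.
Marco ($114,550): Small Business Credit: $114,550 is at or below the $170,500 threshold, so the full $600 applies.
Difference: |$0 − $600| = $600.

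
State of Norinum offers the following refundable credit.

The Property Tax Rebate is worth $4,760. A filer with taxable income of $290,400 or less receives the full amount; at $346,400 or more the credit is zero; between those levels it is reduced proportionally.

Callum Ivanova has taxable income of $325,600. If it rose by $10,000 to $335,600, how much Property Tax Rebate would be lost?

$850

At $325,600 — $325,600 is $35,200 into a $56,000 phase-out range, leaving 20,800/56,000 of the credit: $4,760 × 20,800/56,000 = $1,768.
At $335,600 — $335,600 is $45,200 into a $56,000 phase-out range, leaving 10,800/56,000 of the credit: $4,760 × 10,800/56,000 = $918.
Lost: $1,768 − $918 = $850.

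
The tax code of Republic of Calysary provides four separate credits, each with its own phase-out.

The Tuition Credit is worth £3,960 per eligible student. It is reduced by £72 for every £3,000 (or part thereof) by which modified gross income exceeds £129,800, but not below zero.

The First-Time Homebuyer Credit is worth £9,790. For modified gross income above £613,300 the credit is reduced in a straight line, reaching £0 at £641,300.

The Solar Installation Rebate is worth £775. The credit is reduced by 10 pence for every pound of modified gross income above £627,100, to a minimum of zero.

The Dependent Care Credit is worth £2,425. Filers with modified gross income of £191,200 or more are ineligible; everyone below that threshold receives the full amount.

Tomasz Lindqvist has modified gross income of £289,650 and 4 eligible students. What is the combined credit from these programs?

£22,517

Tuition Credit: base = 4 × £3,960 = £15,840. income exceeds £129,800 by £159,850, which is 54 full-or-partial £3,000 increments; reduction = 54 × £72 = £3,888, leaving £11,952.
First-Time Homebuyer Credit: £289,650 is at or below the £613,300 threshold, so the full £9,790 applies.
Solar Installation Rebate: £289,650 is at or below the £627,100 threshold, so the full £775 applies.
Dependent Care Credit: £289,650 meets or exceeds the £191,200 cutoff, so the credit is £0.
Total: £11,952 + £9,790 + £775 + £0 = £22,517.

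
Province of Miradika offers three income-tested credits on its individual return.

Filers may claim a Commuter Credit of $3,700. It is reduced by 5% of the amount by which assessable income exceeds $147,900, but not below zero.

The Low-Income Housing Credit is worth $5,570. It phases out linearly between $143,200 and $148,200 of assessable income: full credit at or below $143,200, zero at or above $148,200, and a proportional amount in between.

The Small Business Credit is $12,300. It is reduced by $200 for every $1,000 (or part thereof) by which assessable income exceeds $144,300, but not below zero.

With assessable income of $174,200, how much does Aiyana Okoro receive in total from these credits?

Commuter Credit: 5% of the $26,300 excess over $147,900 is $1,315; credit = $3,700 − $1,315 = $2,385.
Low-Income Housing Credit: $174,200 is at or above $148,200, so the credit is $0.
Small Business Credit: income exceeds $144,300 by $29,900, which is 30 full-or-partial $1,000 increments; reduction = 30 × $200 = $6,000, leaving $6,300.
Total: $2,385 + $0 + $6,300 = $8,685.

$8,685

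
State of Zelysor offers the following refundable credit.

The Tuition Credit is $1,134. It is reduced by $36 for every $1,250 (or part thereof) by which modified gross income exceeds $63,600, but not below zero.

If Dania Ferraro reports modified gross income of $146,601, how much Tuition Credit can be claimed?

$0

Tuition Credit: income exceeds $63,600 by $83,001 → 67 increments × $36 = $2,412 ≥ base, so the credit is $0.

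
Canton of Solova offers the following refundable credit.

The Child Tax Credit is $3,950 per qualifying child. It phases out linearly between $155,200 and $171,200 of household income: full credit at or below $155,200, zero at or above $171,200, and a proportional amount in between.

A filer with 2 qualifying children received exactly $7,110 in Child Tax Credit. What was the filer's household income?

$156,800

Full credit = 2 × $3,950 = $7,900.
$7,110 is 7,110/7,900 of the full $7,900, so 790/7,900 of the $16,000 range has been used: income = $155,200 + $16,000 × 790/7,900 = $156,800.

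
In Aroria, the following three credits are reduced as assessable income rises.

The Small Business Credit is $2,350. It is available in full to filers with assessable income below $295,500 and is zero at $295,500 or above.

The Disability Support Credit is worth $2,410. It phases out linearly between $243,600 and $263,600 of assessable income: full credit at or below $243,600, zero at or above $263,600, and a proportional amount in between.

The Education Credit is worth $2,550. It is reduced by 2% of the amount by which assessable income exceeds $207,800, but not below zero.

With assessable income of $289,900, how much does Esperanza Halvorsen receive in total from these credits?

$3,258

Small Business Credit: $289,900 is below the $295,500 cutoff, so the full $2,350 applies.
Disability Support Credit: $289,900 is at or above $263,600, so the credit is $0.
Education Credit: 2% of the $82,100 excess over $207,800 is $1,642; credit = $2,550 − $1,642 = $908.
Total: $2,350 + $0 + $908 = $3,258.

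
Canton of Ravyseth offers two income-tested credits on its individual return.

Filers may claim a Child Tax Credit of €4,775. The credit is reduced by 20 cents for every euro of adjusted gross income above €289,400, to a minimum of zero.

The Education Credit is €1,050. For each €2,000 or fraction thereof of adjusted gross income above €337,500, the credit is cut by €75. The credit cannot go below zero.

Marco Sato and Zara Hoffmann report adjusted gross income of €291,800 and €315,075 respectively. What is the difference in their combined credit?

Marco (€291,800): Child Tax Credit: 20% of the €2,400 excess over €289,400 is €480; credit = €4,775 − €480 = €4,295. Education Credit: €291,800 is at or below the €337,500 threshold, so the full €1,050 applies. total €4,295 + €1,050 = €5,345
Zara (€315,075): Child Tax Credit: 20% of the €25,675 excess over €289,400 is €5,135 ≥ base, so the credit is €0. Education Credit: €315,075 is at or below the €337,500 threshold, so the full €1,050 applies. total €0 + €1,050 = €1,050
Difference: |€5,345 − €1,050| = €4,295.

€4,295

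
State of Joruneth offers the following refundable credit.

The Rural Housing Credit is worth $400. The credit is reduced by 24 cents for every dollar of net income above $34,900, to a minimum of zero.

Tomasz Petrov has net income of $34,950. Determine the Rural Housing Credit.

Rural Housing Credit: 24% of the $50 excess over $34,900 is $12; credit = $400 − $12 = $388.

$388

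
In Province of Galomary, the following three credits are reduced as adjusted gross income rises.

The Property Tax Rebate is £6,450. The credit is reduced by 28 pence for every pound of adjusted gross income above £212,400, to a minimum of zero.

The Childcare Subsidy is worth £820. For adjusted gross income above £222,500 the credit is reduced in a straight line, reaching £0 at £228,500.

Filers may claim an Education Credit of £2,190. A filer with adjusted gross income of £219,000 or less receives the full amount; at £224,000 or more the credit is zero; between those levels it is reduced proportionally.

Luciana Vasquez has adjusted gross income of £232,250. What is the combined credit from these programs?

£892

Property Tax Rebate: 28% of the £19,850 excess over £212,400 is £5,558; credit = £6,450 − £5,558 = £892.
Childcare Subsidy: £232,250 is at or above £228,500, so the credit is £0.
Education Credit: £232,250 is at or above £224,000, so the credit is £0.
Total: £892 + £0 + £0 = £892.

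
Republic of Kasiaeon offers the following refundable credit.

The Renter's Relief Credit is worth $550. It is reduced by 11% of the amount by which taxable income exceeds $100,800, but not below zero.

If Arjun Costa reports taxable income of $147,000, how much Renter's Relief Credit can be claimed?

$0

Renter's Relief Credit: 11% of the $46,200 excess over $100,800 is $5,082 ≥ base, so the credit is $0.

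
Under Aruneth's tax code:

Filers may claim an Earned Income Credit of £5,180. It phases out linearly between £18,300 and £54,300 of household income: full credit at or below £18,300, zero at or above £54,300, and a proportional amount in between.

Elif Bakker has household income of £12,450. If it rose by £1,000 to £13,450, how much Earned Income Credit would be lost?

At £12,450 — £12,450 is at or below the £18,300 threshold, so the full £5,180 applies.
At £13,450 — £13,450 is at or below the £18,300 threshold, so the full £5,180 applies.
Lost: £5,180 − £5,180 = £0.

£0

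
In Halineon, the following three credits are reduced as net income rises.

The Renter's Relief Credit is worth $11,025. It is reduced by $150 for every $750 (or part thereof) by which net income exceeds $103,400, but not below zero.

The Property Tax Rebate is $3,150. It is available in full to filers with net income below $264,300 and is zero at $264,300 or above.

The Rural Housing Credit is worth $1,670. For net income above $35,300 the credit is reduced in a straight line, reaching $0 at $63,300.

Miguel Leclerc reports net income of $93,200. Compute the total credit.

$14,175

Renter's Relief Credit: $93,200 is at or below the $103,400 threshold, so the full $11,025 applies.
Property Tax Rebate: $93,200 is below the $264,300 cutoff, so the full $3,150 applies.
Rural Housing Credit: $93,200 is at or above $63,300, so the credit is $0.
Total: $11,025 + $3,150 + $0 = $14,175.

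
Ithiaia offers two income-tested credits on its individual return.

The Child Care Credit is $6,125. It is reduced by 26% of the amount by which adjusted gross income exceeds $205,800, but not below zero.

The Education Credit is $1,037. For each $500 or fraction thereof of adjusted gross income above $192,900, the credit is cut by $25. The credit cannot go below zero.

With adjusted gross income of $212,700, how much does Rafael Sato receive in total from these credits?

Child Care Credit: 26% of the $6,900 excess over $205,800 is $1,794; credit = $6,125 − $1,794 = $4,331.
Education Credit: income exceeds $192,900 by $19,800, which is 40 full-or-partial $500 increments; reduction = 40 × $25 = $1,000, leaving $37.
Total: $4,331 + $37 = $4,368.

$4,368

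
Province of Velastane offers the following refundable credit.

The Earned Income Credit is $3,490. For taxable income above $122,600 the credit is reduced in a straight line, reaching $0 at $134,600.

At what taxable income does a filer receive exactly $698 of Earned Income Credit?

$698 is 698/3,490 of the full $3,490, so 2,792/3,490 of the $12,000 range has been used: income = $122,600 + $12,000 × 2,792/3,490 = $132,200.

$132,200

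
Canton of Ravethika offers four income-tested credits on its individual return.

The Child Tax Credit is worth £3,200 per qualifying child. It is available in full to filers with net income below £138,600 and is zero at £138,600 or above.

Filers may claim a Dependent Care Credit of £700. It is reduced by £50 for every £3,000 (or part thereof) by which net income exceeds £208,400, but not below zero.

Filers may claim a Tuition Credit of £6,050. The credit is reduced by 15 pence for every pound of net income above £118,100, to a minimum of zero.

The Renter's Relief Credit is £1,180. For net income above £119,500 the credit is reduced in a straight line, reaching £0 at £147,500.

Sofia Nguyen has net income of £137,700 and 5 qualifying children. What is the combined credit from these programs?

Child Tax Credit: base = 5 × £3,200 = £16,000. £137,700 is below the £138,600 cutoff, so the full £16,000 applies.
Dependent Care Credit: £137,700 is at or below the £208,400 threshold, so the full £700 applies.
Tuition Credit: 15% of the £19,600 excess over £118,100 is £2,940; credit = £6,050 − £2,940 = £3,110.
Renter's Relief Credit: £137,700 is £18,200 into a £28,000 phase-out range, leaving 9,800/28,000 of the credit: £1,180 × 9,800/28,000 = £413.
Total: £16,000 + £700 + £3,110 + £413 = £20,223.

£20,223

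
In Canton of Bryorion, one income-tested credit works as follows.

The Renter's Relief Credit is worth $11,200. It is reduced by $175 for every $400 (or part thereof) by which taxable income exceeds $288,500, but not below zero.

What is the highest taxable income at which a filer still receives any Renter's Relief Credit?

After 63 increments the reduction is 63 × $175 = $11,025, leaving $175; one more increment wipes it out. Increment 63 ends at excess 63 × $400 = $25,200, so the highest qualifying income is $288,500 + $25,200 = $313,700.

$313,700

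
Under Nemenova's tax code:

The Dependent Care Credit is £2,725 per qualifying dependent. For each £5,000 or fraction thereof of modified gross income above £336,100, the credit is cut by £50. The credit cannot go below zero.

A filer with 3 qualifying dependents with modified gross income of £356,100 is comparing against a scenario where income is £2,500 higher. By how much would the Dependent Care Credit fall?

At £356,100 — base = 3 × £2,725 = £8,175. income exceeds £336,100 by £20,000, which is 4 full-or-partial £5,000 increments; reduction = 4 × £50 = £200, leaving £7,975.
At £358,600 — base = 3 × £2,725 = £8,175. income exceeds £336,100 by £22,500, which is 5 full-or-partial £5,000 increments; reduction = 5 × £50 = £250, leaving £7,925.
Lost: £7,975 − £7,925 = £50.

£50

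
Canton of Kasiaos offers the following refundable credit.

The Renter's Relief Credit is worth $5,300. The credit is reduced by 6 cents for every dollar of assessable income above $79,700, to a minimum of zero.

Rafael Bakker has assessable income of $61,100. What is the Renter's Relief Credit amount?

Renter's Relief Credit: $61,100 is at or below the $79,700 threshold, so the full $5,300 applies.

$5,300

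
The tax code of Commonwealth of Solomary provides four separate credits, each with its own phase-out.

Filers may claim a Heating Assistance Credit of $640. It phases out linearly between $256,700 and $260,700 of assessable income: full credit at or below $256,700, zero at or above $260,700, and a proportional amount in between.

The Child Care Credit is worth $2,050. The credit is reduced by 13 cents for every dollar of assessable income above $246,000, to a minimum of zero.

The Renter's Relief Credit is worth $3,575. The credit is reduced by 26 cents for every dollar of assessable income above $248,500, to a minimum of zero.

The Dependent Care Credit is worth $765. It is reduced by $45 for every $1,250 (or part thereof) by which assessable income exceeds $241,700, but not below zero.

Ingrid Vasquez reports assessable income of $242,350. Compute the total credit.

$6,985

Heating Assistance Credit: $242,350 is at or below the $256,700 threshold, so the full $640 applies.
Child Care Credit: $242,350 is at or below the $246,000 threshold, so the full $2,050 applies.
Renter's Relief Credit: $242,350 is at or below the $248,500 threshold, so the full $3,575 applies.
Dependent Care Credit: income exceeds $241,700 by $650, which is 1 full-or-partial $1,250 increment; reduction = 1 × $45 = $45, leaving $720.
Total: $640 + $2,050 + $3,575 + $720 = $6,985.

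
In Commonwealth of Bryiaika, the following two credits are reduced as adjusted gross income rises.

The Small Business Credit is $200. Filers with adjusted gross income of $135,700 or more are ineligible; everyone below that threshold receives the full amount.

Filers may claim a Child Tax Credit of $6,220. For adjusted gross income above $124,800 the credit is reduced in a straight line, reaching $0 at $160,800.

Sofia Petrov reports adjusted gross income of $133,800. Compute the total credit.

Small Business Credit: $133,800 is below the $135,700 cutoff, so the full $200 applies.
Child Tax Credit: $133,800 is $9,000 into a $36,000 phase-out range, leaving 27,000/36,000 of the credit: $6,220 × 27,000/36,000 = $4,665.
Total: $200 + $4,665 = $4,865.

$4,865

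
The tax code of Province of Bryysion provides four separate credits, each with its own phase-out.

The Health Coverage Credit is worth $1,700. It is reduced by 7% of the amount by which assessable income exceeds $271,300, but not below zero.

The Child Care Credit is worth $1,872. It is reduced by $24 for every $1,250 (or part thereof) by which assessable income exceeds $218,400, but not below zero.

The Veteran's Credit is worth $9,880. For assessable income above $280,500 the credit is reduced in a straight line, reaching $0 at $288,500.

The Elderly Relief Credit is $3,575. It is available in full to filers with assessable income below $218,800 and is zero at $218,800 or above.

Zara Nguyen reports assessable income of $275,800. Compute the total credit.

Health Coverage Credit: 7% of the $4,500 excess over $271,300 is $315; credit = $1,700 − $315 = $1,385.
Child Care Credit: income exceeds $218,400 by $57,400, which is 46 full-or-partial $1,250 increments; reduction = 46 × $24 = $1,104, leaving $768.
Veteran's Credit: $275,800 is at or below the $280,500 threshold, so the full $9,880 applies.
Elderly Relief Credit: $275,800 meets or exceeds the $218,800 cutoff, so the credit is $0.
Total: $1,385 + $768 + $9,880 + $0 = $12,033.

$12,033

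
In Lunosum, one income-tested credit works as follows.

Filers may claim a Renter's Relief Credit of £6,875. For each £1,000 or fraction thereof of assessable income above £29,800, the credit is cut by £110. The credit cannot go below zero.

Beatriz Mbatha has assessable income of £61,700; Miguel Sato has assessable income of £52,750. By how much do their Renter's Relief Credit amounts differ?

£990

Beatriz (£61,700): Renter's Relief Credit: income exceeds £29,800 by £31,900, which is 32 full-or-partial £1,000 increments; reduction = 32 × £110 = £3,520, leaving £3,355.
Miguel (£52,750): Renter's Relief Credit: income exceeds £29,800 by £22,950, which is 23 full-or-partial £1,000 increments; reduction = 23 × £110 = £2,530, leaving £4,345.
Difference: |£3,355 − £4,345| = £990.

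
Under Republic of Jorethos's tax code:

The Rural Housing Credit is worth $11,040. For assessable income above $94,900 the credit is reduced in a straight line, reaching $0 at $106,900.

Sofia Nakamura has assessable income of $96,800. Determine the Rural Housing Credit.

$9,292

Rural Housing Credit: $96,800 is $1,900 into a $12,000 phase-out range, leaving 10,100/12,000 of the credit: $11,040 × 10,100/12,000 = $9,292.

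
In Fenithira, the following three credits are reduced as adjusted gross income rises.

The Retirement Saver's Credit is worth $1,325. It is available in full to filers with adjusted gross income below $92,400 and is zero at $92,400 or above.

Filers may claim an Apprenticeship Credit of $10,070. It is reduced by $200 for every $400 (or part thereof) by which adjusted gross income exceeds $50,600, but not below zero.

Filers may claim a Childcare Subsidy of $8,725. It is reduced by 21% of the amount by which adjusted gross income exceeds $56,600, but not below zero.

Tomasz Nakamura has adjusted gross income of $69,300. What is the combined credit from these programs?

Retirement Saver's Credit: $69,300 is below the $92,400 cutoff, so the full $1,325 applies.
Apprenticeship Credit: income exceeds $50,600 by $18,700, which is 47 full-or-partial $400 increments; reduction = 47 × $200 = $9,400, leaving $670.
Childcare Subsidy: 21% of the $12,700 excess over $56,600 is $2,667; credit = $8,725 − $2,667 = $6,058.
Total: $1,325 + $670 + $6,058 = $8,053.

$8,053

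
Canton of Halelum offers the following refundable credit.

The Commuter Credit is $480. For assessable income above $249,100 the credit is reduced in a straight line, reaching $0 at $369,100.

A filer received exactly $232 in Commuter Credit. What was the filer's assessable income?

$232 is 232/480 of the full $480, so 248/480 of the $120,000 range has been used: income = $249,100 + $120,000 × 248/480 = $311,100.

$311,100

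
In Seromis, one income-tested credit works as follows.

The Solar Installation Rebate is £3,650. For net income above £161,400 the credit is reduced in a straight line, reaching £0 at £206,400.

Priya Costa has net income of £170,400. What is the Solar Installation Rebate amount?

Solar Installation Rebate: £170,400 is £9,000 into a £45,000 phase-out range, leaving 36,000/45,000 of the credit: £3,650 × 36,000/45,000 = £2,920.

£2,920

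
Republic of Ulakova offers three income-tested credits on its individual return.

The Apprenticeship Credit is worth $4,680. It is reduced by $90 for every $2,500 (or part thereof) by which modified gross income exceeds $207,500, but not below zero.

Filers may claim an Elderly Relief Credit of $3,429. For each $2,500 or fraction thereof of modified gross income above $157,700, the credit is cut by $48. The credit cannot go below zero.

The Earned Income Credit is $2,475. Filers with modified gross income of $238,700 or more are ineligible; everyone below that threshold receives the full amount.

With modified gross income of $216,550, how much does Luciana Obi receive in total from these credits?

$9,072

Apprenticeship Credit: income exceeds $207,500 by $9,050, which is 4 full-or-partial $2,500 increments; reduction = 4 × $90 = $360, leaving $4,320.
Elderly Relief Credit: income exceeds $157,700 by $58,850, which is 24 full-or-partial $2,500 increments; reduction = 24 × $48 = $1,152, leaving $2,277.
Earned Income Credit: $216,550 is below the $238,700 cutoff, so the full $2,475 applies.
Total: $4,320 + $2,277 + $2,475 = $9,072.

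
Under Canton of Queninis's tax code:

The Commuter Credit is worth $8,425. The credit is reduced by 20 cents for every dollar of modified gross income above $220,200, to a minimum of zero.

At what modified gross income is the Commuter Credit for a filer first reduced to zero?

$262,325

The credit falls by 20% of each dollar above $220,200, so it reaches zero when the excess is $8,425 / 20% = $42,125: income = $220,200 + $42,125 = $262,325.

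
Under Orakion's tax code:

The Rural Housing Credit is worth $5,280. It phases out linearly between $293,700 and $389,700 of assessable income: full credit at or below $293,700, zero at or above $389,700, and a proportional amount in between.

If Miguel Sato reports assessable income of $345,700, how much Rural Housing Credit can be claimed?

$2,420

Rural Housing Credit: $345,700 is $52,000 into a $96,000 phase-out range, leaving 44,000/96,000 of the credit: $5,280 × 44,000/96,000 = $2,420.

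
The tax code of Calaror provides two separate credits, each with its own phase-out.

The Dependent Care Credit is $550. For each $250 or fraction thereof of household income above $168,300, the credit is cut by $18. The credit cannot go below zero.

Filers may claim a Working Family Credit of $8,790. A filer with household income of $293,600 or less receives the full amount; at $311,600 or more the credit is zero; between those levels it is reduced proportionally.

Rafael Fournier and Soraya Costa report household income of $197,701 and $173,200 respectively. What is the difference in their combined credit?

Rafael ($197,701): Dependent Care Credit: income exceeds $168,300 by $29,401 → 118 increments × $18 = $2,124 ≥ base, so the credit is $0. Working Family Credit: $197,701 is at or below the $293,600 threshold, so the full $8,790 applies. total $0 + $8,790 = $8,790
Soraya ($173,200): Dependent Care Credit: income exceeds $168,300 by $4,900, which is 20 full-or-partial $250 increments; reduction = 20 × $18 = $360, leaving $190. Working Family Credit: $173,200 is at or below the $293,600 threshold, so the full $8,790 applies. total $190 + $8,790 = $8,980
Difference: |$8,790 − $8,980| = $190.

$190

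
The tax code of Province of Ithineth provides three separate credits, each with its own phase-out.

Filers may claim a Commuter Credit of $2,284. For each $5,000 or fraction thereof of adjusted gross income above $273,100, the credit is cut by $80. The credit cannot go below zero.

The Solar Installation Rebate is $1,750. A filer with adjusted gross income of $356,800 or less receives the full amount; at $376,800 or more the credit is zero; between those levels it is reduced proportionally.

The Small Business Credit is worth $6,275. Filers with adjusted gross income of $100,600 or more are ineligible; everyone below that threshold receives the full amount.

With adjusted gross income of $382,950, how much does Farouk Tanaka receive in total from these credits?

$524

Commuter Credit: income exceeds $273,100 by $109,850, which is 22 full-or-partial $5,000 increments; reduction = 22 × $80 = $1,760, leaving $524.
Solar Installation Rebate: $382,950 is at or above $376,800, so the credit is $0.
Small Business Credit: $382,950 meets or exceeds the $100,600 cutoff, so the credit is $0.
Total: $524 + $0 + $0 = $524.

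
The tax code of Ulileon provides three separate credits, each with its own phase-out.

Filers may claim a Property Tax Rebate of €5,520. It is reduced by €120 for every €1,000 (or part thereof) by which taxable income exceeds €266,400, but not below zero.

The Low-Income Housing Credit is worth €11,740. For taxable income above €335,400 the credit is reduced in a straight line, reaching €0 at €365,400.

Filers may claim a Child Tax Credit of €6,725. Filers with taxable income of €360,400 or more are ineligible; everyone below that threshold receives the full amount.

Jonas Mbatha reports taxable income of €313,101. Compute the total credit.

Property Tax Rebate: income exceeds €266,400 by €46,701 → 47 increments × €120 = €5,640 ≥ base, so the credit is €0.
Low-Income Housing Credit: €313,101 is at or below the €335,400 threshold, so the full €11,740 applies.
Child Tax Credit: €313,101 is below the €360,400 cutoff, so the full €6,725 applies.
Total: €0 + €11,740 + €6,725 = €18,465.

€18,465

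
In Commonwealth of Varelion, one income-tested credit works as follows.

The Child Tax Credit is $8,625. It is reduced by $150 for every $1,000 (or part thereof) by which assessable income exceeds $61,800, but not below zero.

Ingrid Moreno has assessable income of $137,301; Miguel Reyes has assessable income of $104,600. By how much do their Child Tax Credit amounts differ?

Ingrid ($137,301): Child Tax Credit: income exceeds $61,800 by $75,501 → 76 increments × $150 = $11,400 ≥ base, so the credit is $0.
Miguel ($104,600): Child Tax Credit: income exceeds $61,800 by $42,800, which is 43 full-or-partial $1,000 increments; reduction = 43 × $150 = $6,450, leaving $2,175.
Difference: |$0 − $2,175| = $2,175.

$2,175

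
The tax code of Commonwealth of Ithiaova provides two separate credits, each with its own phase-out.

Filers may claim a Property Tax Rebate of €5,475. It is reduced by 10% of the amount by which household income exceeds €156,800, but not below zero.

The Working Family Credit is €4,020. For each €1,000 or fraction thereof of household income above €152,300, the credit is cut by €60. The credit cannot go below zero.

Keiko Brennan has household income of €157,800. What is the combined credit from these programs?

€9,035

Property Tax Rebate: 10% of the €1,000 excess over €156,800 is €100; credit = €5,475 − €100 = €5,375.
Working Family Credit: income exceeds €152,300 by €5,500, which is 6 full-or-partial €1,000 increments; reduction = 6 × €60 = €360, leaving €3,660.
Total: €5,375 + €3,660 = €9,035.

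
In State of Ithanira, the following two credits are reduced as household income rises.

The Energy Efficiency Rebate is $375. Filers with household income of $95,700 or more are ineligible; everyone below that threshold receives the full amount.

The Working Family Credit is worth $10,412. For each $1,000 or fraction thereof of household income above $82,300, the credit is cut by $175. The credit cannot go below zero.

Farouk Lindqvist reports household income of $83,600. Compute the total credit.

Energy Efficiency Rebate: $83,600 is below the $95,700 cutoff, so the full $375 applies.
Working Family Credit: income exceeds $82,300 by $1,300, which is 2 full-or-partial $1,000 increments; reduction = 2 × $175 = $350, leaving $10,062.
Total: $375 + $10,062 = $10,437.

$10,437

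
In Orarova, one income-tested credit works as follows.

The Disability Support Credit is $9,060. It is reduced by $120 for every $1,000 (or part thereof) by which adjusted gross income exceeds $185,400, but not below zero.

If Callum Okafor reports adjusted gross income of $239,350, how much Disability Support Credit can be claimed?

Disability Support Credit: income exceeds $185,400 by $53,950, which is 54 full-or-partial $1,000 increments; reduction = 54 × $120 = $6,480, leaving $2,580.

$2,580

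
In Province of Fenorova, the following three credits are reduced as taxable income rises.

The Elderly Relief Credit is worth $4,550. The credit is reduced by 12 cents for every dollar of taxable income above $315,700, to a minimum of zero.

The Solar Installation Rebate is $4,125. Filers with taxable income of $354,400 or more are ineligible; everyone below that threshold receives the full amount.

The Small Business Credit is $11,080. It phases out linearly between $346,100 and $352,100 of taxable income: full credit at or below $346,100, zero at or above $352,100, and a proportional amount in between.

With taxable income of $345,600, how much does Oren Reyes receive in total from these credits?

$16,167

Elderly Relief Credit: 12% of the $29,900 excess over $315,700 is $3,588; credit = $4,550 − $3,588 = $962.
Solar Installation Rebate: $345,600 is below the $354,400 cutoff, so the full $4,125 applies.
Small Business Credit: $345,600 is at or below the $346,100 threshold, so the full $11,080 applies.
Total: $962 + $4,125 + $11,080 = $16,167.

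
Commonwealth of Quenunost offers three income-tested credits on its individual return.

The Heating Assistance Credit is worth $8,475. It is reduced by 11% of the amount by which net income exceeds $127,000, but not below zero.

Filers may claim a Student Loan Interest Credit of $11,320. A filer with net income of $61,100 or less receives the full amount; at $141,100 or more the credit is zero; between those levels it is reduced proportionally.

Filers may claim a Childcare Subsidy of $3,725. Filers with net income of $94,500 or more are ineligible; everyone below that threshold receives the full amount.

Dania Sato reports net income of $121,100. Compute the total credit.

Heating Assistance Credit: $121,100 is at or below the $127,000 threshold, so the full $8,475 applies.
Student Loan Interest Credit: $121,100 is $60,000 into a $80,000 phase-out range, leaving 20,000/80,000 of the credit: $11,320 × 20,000/80,000 = $2,830.
Childcare Subsidy: $121,100 meets or exceeds the $94,500 cutoff, so the credit is $0.
Total: $8,475 + $2,830 + $0 = $11,305.

$11,305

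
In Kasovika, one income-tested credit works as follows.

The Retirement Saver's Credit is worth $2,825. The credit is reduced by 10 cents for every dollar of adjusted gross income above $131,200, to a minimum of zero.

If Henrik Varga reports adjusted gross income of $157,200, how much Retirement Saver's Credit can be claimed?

$225

Retirement Saver's Credit: 10% of the $26,000 excess over $131,200 is $2,600; credit = $2,825 − $2,600 = $225.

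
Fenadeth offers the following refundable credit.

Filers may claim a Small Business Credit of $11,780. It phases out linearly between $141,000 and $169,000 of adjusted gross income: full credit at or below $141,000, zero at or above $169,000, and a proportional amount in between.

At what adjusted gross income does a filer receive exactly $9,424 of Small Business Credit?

$9,424 is 9,424/11,780 of the full $11,780, so 2,356/11,780 of the $28,000 range has been used: income = $141,000 + $28,000 × 2,356/11,780 = $146,600.

$146,600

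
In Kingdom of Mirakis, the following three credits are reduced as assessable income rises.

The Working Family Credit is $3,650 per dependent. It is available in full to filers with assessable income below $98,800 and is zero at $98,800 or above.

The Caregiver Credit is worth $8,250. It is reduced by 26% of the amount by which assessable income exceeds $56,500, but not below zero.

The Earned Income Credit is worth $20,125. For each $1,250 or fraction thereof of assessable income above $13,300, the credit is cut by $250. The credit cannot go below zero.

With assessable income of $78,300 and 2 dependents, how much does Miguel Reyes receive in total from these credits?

$17,007

Working Family Credit: base = 2 × $3,650 = $7,300. $78,300 is below the $98,800 cutoff, so the full $7,300 applies.
Caregiver Credit: 26% of the $21,800 excess over $56,500 is $5,668; credit = $8,250 − $5,668 = $2,582.
Earned Income Credit: income exceeds $13,300 by $65,000, which is 52 full-or-partial $1,250 increments; reduction = 52 × $250 = $13,000, leaving $7,125.
Total: $7,300 + $2,582 + $7,125 = $17,007.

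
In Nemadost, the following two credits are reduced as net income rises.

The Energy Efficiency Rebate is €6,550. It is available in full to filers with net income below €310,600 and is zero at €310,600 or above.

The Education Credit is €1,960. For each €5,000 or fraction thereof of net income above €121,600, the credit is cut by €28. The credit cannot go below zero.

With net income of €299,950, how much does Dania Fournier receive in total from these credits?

€7,502

Energy Efficiency Rebate: €299,950 is below the €310,600 cutoff, so the full €6,550 applies.
Education Credit: income exceeds €121,600 by €178,350, which is 36 full-or-partial €5,000 increments; reduction = 36 × €28 = €1,008, leaving €952.
Total: €6,550 + €952 = €7,502.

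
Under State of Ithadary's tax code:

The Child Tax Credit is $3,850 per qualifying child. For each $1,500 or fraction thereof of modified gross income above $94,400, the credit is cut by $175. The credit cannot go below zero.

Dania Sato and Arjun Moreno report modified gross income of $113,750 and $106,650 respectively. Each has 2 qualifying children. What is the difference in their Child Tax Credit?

Dania ($113,750): Child Tax Credit: base = 2 × $3,850 = $7,700. income exceeds $94,400 by $19,350, which is 13 full-or-partial $1,500 increments; reduction = 13 × $175 = $2,275, leaving $5,425.
Arjun ($106,650): Child Tax Credit: base = 2 × $3,850 = $7,700. income exceeds $94,400 by $12,250, which is 9 full-or-partial $1,500 increments; reduction = 9 × $175 = $1,575, leaving $6,125.
Difference: |$5,425 − $6,125| = $700.

$700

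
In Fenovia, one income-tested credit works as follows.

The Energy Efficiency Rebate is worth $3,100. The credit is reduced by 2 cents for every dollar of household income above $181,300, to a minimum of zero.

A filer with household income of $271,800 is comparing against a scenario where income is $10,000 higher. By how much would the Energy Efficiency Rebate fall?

$200

At $271,800 — 2% of the $90,500 excess over $181,300 is $1,810; credit = $3,100 − $1,810 = $1,290.
At $281,800 — 2% of the $100,500 excess over $181,300 is $2,010; credit = $3,100 − $2,010 = $1,090.
Lost: $1,290 − $1,090 = $200.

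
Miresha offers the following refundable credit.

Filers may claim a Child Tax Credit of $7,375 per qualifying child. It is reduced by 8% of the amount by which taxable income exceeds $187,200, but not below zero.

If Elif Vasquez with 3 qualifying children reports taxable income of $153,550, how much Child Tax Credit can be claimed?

$22,125

Child Tax Credit: base = 3 × $7,375 = $22,125. $153,550 is at or below the $187,200 threshold, so the full $22,125 applies.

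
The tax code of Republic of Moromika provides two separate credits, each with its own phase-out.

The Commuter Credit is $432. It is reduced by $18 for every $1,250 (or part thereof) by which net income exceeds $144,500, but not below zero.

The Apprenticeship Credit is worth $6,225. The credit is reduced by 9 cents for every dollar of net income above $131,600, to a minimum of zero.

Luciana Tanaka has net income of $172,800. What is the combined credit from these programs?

$2,535

Commuter Credit: income exceeds $144,500 by $28,300, which is 23 full-or-partial $1,250 increments; reduction = 23 × $18 = $414, leaving $18.
Apprenticeship Credit: 9% of the $41,200 excess over $131,600 is $3,708; credit = $6,225 − $3,708 = $2,517.
Total: $18 + $2,517 = $2,535.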